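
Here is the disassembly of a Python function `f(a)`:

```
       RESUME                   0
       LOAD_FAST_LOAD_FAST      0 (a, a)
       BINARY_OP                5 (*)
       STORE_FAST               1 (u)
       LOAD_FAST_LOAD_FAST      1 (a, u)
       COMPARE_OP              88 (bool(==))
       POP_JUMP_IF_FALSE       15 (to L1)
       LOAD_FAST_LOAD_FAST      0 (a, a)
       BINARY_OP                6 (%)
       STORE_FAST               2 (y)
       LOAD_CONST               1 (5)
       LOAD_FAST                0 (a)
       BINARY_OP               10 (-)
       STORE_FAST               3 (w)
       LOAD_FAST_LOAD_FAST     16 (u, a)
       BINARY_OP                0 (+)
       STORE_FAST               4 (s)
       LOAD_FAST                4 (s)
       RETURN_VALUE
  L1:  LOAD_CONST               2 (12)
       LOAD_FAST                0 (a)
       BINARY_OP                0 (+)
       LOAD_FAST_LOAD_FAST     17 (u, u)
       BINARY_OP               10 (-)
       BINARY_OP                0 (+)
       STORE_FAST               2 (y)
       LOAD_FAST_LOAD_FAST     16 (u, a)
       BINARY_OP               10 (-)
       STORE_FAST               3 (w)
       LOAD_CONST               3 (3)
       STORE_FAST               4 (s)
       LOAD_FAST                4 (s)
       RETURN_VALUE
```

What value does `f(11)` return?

3

LOAD_FAST_LOAD_FAST a,a → push 11,11. Stack: [11, 11]
BINARY_OP * → 11 * 11 = 121. Stack: [121]
STORE_FAST u → u=121. Stack: []
LOAD_FAST_LOAD_FAST a,u → push 11,121. Stack: [11, 121]
COMPARE_OP bool(==) → 11 vs 121 = False. Stack: [False]
POP_JUMP_IF_FALSE → pop False; jump. Stack: []
LOAD_CONST → push 12. Stack: [12]
LOAD_FAST a → push 11. Stack: [12, 11]
BINARY_OP + → 12 + 11 = 23. Stack: [23]
LOAD_FAST_LOAD_FAST u,u → push 121,121. Stack: [23, 121, 121]
BINARY_OP - → 121 - 121 = 0. Stack: [23, 0]
BINARY_OP + → 23 + 0 = 23. Stack: [23]
STORE_FAST y → y=23. Stack: []
LOAD_FAST_LOAD_FAST u,a → push 121,11. Stack: [121, 11]
BINARY_OP - → 121 - 11 = 110. Stack: [110]
STORE_FAST w → w=110. Stack: []
LOAD_CONST → push 3. Stack: [3]
STORE_FAST s → s=3. Stack: []
LOAD_FAST s → push 3. Stack: [3]
RETURN_VALUE → return 3.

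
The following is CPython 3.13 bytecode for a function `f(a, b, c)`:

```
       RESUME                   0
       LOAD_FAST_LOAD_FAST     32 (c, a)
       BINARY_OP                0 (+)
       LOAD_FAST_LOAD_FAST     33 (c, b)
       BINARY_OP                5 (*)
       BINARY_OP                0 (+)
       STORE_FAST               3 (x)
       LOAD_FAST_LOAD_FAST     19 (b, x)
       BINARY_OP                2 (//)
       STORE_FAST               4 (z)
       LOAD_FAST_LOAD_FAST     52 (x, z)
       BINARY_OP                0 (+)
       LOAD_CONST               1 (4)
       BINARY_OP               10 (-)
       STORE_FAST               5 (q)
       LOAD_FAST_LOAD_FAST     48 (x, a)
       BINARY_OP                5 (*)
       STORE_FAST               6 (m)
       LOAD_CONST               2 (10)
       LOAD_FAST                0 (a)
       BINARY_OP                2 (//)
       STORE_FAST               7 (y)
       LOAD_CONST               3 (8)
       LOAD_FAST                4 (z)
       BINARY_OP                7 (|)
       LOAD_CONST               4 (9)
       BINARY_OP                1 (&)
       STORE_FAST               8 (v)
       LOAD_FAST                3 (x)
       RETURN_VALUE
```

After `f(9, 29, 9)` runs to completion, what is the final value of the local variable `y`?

1

LOAD_FAST_LOAD_FAST c,a → push 9,9. Stack: [9, 9]
BINARY_OP + → 9 + 9 = 18. Stack: [18]
LOAD_FAST_LOAD_FAST c,b → push 9,29. Stack: [18, 9, 29]
BINARY_OP * → 9 * 29 = 261. Stack: [18, 261]
BINARY_OP + → 18 + 261 = 279. Stack: [279]
STORE_FAST x → x=279. Stack: []
LOAD_FAST_LOAD_FAST b,x → push 29,279. Stack: [29, 279]
BINARY_OP // → 29 // 279 = 0. Stack: [0]
STORE_FAST z → z=0. Stack: []
LOAD_FAST_LOAD_FAST x,z → push 279,0. Stack: [279, 0]
BINARY_OP + → 279 + 0 = 279. Stack: [279]
LOAD_CONST → push 4. Stack: [279, 4]
BINARY_OP - → 279 - 4 = 275. Stack: [275]
STORE_FAST q → q=275. Stack: []
LOAD_FAST_LOAD_FAST x,a → push 279,9. Stack: [279, 9]
BINARY_OP * → 279 * 9 = 2511. Stack: [2511]
STORE_FAST m → m=2511. Stack: []
LOAD_CONST → push 10. Stack: [10]
LOAD_FAST a → push 9. Stack: [10, 9]
BINARY_OP // → 10 // 9 = 1. Stack: [1]
STORE_FAST y → y=1. Stack: []
LOAD_CONST → push 8. Stack: [8]
LOAD_FAST z → push 0. Stack: [8, 0]
BINARY_OP | → 8 | 0 = 8. Stack: [8]
LOAD_CONST → push 9. Stack: [8, 9]
BINARY_OP & → 8 & 9 = 8. Stack: [8]
STORE_FAST v → v=8. Stack: []
LOAD_FAST x → push 279. Stack: [279]
RETURN_VALUE → return 279.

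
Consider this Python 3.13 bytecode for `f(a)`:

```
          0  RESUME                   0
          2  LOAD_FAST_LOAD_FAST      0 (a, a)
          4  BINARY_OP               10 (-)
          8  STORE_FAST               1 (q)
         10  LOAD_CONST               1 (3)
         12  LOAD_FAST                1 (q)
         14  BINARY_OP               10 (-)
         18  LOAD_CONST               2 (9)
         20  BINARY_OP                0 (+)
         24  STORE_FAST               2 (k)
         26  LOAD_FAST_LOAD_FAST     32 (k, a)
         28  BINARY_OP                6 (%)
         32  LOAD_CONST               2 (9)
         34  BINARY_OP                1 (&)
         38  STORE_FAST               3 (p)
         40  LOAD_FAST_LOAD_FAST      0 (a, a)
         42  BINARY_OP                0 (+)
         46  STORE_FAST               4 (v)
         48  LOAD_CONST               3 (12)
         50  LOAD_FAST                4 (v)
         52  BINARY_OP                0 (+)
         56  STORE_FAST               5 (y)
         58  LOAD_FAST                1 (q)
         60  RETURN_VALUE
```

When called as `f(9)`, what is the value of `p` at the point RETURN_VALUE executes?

LOAD_FAST_LOAD_FAST a,a → push 9,9. Stack: [9, 9]
BINARY_OP - → 9 - 9 = 0. Stack: [0]
STORE_FAST q → q=0. Stack: []
LOAD_CONST → push 3. Stack: [3]
LOAD_FAST q → push 0. Stack: [3, 0]
BINARY_OP - → 3 - 0 = 3. Stack: [3]
LOAD_CONST → push 9. Stack: [3, 9]
BINARY_OP + → 3 + 9 = 12. Stack: [12]
STORE_FAST k → k=12. Stack: []
LOAD_FAST_LOAD_FAST k,a → push 12,9. Stack: [12, 9]
BINARY_OP % → 12 % 9 = 3. Stack: [3]
LOAD_CONST → push 9. Stack: [3, 9]
BINARY_OP & → 3 & 9 = 1. Stack: [1]
STORE_FAST p → p=1. Stack: []
LOAD_FAST_LOAD_FAST a,a → push 9,9. Stack: [9, 9]
BINARY_OP + → 9 + 9 = 18. Stack: [18]
STORE_FAST v → v=18. Stack: []
LOAD_CONST → push 12. Stack: [12]
LOAD_FAST v → push 18. Stack: [12, 18]
BINARY_OP + → 12 + 18 = 30. Stack: [30]
STORE_FAST y → y=30. Stack: []
LOAD_FAST q → push 0. Stack: [0]
RETURN_VALUE → return 0.

1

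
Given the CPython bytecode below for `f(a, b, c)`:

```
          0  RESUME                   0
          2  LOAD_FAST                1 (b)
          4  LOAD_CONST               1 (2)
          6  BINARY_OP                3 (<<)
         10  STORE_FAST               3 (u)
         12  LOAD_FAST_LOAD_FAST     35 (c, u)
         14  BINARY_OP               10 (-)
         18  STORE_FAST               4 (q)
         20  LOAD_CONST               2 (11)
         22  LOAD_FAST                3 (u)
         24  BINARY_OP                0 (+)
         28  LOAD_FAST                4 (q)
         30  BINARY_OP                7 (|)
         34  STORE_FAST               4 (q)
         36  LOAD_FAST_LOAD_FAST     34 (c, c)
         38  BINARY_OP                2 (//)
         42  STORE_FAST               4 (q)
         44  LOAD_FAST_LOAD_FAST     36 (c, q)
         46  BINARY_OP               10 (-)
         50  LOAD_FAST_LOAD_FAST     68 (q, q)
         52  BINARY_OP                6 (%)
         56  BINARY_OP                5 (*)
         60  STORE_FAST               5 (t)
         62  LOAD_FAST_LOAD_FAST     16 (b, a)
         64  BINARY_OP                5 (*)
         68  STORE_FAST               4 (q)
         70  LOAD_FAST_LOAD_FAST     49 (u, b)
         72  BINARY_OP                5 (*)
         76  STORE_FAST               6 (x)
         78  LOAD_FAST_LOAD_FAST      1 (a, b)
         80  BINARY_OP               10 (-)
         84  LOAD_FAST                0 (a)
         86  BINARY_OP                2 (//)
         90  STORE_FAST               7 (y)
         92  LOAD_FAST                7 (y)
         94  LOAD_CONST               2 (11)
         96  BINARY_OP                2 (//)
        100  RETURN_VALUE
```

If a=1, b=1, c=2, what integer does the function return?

0

LOAD_FAST b → push 1. Stack: [1]
LOAD_CONST → push 2. Stack: [1, 2]
BINARY_OP << → 1 << 2 = 4. Stack: [4]
STORE_FAST u → u=4. Stack: []
LOAD_FAST_LOAD_FAST c,u → push 2,4. Stack: [2, 4]
BINARY_OP - → 2 - 4 = -2. Stack: [-2]
STORE_FAST q → q=-2. Stack: []
LOAD_CONST → push 11. Stack: [11]
LOAD_FAST u → push 4. Stack: [11, 4]
BINARY_OP + → 11 + 4 = 15. Stack: [15]
LOAD_FAST q → push -2. Stack: [15, -2]
BINARY_OP | → 15 | -2 = -1. Stack: [-1]
STORE_FAST q → q=-1. Stack: []
LOAD_FAST_LOAD_FAST c,c → push 2,2. Stack: [2, 2]
BINARY_OP // → 2 // 2 = 1. Stack: [1]
STORE_FAST q → q=1. Stack: []
LOAD_FAST_LOAD_FAST c,q → push 2,1. Stack: [2, 1]
BINARY_OP - → 2 - 1 = 1. Stack: [1]
LOAD_FAST_LOAD_FAST q,q → push 1,1. Stack: [1, 1, 1]
BINARY_OP % → 1 % 1 = 0. Stack: [1, 0]
BINARY_OP * → 1 * 0 = 0. Stack: [0]
STORE_FAST t → t=0. Stack: []
LOAD_FAST_LOAD_FAST b,a → push 1,1. Stack: [1, 1]
BINARY_OP * → 1 * 1 = 1. Stack: [1]
STORE_FAST q → q=1. Stack: []
LOAD_FAST_LOAD_FAST u,b → push 4,1. Stack: [4, 1]
BINARY_OP * → 4 * 1 = 4. Stack: [4]
STORE_FAST x → x=4. Stack: []
LOAD_FAST_LOAD_FAST a,b → push 1,1. Stack: [1, 1]
BINARY_OP - → 1 - 1 = 0. Stack: [0]
LOAD_FAST a → push 1. Stack: [0, 1]
BINARY_OP // → 0 // 1 = 0. Stack: [0]
STORE_FAST y → y=0. Stack: []
LOAD_FAST y → push 0. Stack: [0]
LOAD_CONST → push 11. Stack: [0, 11]
BINARY_OP // → 0 // 11 = 0. Stack: [0]
RETURN_VALUE → return 0.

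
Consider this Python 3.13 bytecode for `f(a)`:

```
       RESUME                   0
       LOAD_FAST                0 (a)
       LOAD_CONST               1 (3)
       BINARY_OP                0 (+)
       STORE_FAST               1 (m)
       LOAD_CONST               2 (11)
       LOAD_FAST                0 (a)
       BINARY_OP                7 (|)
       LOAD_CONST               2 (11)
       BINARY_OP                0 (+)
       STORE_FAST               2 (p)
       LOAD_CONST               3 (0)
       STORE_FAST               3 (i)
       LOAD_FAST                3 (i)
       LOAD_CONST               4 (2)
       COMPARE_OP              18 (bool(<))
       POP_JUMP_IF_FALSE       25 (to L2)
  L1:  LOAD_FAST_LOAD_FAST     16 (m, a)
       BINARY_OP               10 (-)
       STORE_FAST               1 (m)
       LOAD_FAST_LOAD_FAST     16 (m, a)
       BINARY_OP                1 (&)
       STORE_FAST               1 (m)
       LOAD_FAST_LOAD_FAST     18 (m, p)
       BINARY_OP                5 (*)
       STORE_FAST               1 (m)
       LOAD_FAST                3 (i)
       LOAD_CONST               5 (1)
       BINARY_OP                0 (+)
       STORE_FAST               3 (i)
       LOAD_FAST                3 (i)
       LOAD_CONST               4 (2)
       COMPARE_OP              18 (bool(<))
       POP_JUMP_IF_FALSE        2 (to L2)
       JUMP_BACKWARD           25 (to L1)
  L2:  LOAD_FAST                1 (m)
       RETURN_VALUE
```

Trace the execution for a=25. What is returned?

342

LOAD_FAST a → push 25. Stack: [25]
LOAD_CONST → push 3. Stack: [25, 3]
BINARY_OP + → 25 + 3 = 28. Stack: [28]
STORE_FAST m → m=28. Stack: []
LOAD_CONST → push 11. Stack: [11]
LOAD_FAST a → push 25. Stack: [11, 25]
BINARY_OP | → 11 | 25 = 27. Stack: [27]
LOAD_CONST → push 11. Stack: [27, 11]
BINARY_OP + → 27 + 11 = 38. Stack: [38]
STORE_FAST p → p=38. Stack: []
LOAD_CONST → push 0. Stack: [0]
STORE_FAST i → i=0. Stack: []
LOAD_FAST i → push 0. Stack: [0]
LOAD_CONST → push 2. Stack: [0, 2]
COMPARE_OP bool(<) → 0 vs 2 = True. Stack: [True]
POP_JUMP_IF_FALSE → pop True; no jump. Stack: []
LOAD_FAST_LOAD_FAST m,a → push 28,25. Stack: [28, 25]
BINARY_OP - → 28 - 25 = 3. Stack: [3]
STORE_FAST m → m=3. Stack: []
LOAD_FAST_LOAD_FAST m,a → push 3,25. Stack: [3, 25]
BINARY_OP & → 3 & 25 = 1. Stack: [1]
STORE_FAST m → m=1. Stack: []
LOAD_FAST_LOAD_FAST m,p → push 1,38. Stack: [1, 38]
BINARY_OP * → 1 * 38 = 38. Stack: [38]
STORE_FAST m → m=38. Stack: []
LOAD_FAST i → push 0. Stack: [0]
LOAD_CONST → push 1. Stack: [0, 1]
BINARY_OP + → 0 + 1 = 1. Stack: [1]
STORE_FAST i → i=1. Stack: []
LOAD_FAST i → push 1. Stack: [1]
LOAD_CONST → push 2. Stack: [1, 2]
COMPARE_OP bool(<) → 1 vs 2 = True. Stack: [True]
POP_JUMP_IF_FALSE → pop True; no jump. Stack: []
LOAD_FAST_LOAD_FAST m,a → push 38,25. Stack: [38, 25]
BINARY_OP - → 38 - 25 = 13. Stack: [13]
STORE_FAST m → m=13. Stack: []
LOAD_FAST_LOAD_FAST m,a → push 13,25. Stack: [13, 25]
BINARY_OP & → 13 & 25 = 9. Stack: [9]
STORE_FAST m → m=9. Stack: []
LOAD_FAST_LOAD_FAST m,p → push 9,38. Stack: [9, 38]
BINARY_OP * → 9 * 38 = 342. Stack: [342]
STORE_FAST m → m=342. Stack: []
LOAD_FAST i → push 1. Stack: [1]
LOAD_CONST → push 1. Stack: [1, 1]
BINARY_OP + → 1 + 1 = 2. Stack: [2]
STORE_FAST i → i=2. Stack: []
LOAD_FAST i → push 2. Stack: [2]
LOAD_CONST → push 2. Stack: [2, 2]
COMPARE_OP bool(<) → 2 vs 2 = False. Stack: [False]
POP_JUMP_IF_FALSE → pop False; jump. Stack: []
LOAD_FAST m → push 342. Stack: [342]
RETURN_VALUE → return 342.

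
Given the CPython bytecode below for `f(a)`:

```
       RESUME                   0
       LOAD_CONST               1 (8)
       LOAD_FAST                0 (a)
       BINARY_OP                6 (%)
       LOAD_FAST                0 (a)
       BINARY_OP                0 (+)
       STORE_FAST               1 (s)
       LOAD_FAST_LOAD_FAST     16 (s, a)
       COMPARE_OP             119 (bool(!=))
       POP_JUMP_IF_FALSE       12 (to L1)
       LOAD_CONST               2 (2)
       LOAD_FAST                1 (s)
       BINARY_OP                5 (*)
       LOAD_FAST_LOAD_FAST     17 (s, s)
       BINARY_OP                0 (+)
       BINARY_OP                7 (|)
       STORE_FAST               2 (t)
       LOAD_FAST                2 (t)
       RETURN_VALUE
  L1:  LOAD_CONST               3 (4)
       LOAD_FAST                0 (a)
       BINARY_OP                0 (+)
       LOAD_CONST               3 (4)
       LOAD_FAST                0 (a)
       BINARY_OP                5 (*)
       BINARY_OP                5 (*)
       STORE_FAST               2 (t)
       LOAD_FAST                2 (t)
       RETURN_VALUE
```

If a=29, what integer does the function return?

74

LOAD_CONST → push 8. Stack: [8]
LOAD_FAST a → push 29. Stack: [8, 29]
BINARY_OP % → 8 % 29 = 8. Stack: [8]
LOAD_FAST a → push 29. Stack: [8, 29]
BINARY_OP + → 8 + 29 = 37. Stack: [37]
STORE_FAST s → s=37. Stack: []
LOAD_FAST_LOAD_FAST s,a → push 37,29. Stack: [37, 29]
COMPARE_OP bool(!=) → 37 vs 29 = True. Stack: [True]
POP_JUMP_IF_FALSE → pop True; no jump. Stack: []
LOAD_CONST → push 2. Stack: [2]
LOAD_FAST s → push 37. Stack: [2, 37]
BINARY_OP * → 2 * 37 = 74. Stack: [74]
LOAD_FAST_LOAD_FAST s,s → push 37,37. Stack: [74, 37, 37]
BINARY_OP + → 37 + 37 = 74. Stack: [74, 74]
BINARY_OP | → 74 | 74 = 74. Stack: [74]
STORE_FAST t → t=74. Stack: []
LOAD_FAST t → push 74. Stack: [74]
RETURN_VALUE → return 74.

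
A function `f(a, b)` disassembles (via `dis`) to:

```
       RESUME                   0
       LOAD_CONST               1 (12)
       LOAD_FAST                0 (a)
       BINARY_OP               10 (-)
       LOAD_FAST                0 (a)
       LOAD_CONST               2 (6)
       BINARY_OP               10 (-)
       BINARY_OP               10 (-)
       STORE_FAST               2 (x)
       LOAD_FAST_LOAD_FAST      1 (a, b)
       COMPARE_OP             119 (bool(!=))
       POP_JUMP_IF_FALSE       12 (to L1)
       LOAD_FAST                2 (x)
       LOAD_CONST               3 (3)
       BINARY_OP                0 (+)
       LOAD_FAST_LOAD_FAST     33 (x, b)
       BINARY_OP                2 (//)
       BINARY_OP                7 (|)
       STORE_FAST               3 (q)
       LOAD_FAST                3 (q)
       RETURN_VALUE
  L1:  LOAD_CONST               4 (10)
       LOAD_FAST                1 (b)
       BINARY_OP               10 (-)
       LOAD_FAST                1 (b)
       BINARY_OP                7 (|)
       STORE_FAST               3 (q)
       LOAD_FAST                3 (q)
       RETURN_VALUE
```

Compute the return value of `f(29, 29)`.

-3

LOAD_CONST → push 12. Stack: [12]
LOAD_FAST a → push 29. Stack: [12, 29]
BINARY_OP - → 12 - 29 = -17. Stack: [-17]
LOAD_FAST a → push 29. Stack: [-17, 29]
LOAD_CONST → push 6. Stack: [-17, 29, 6]
BINARY_OP - → 29 - 6 = 23. Stack: [-17, 23]
BINARY_OP - → -17 - 23 = -40. Stack: [-40]
STORE_FAST x → x=-40. Stack: []
LOAD_FAST_LOAD_FAST a,b → push 29,29. Stack: [29, 29]
COMPARE_OP bool(!=) → 29 vs 29 = False. Stack: [False]
POP_JUMP_IF_FALSE → pop False; jump. Stack: []
LOAD_CONST → push 10. Stack: [10]
LOAD_FAST b → push 29. Stack: [10, 29]
BINARY_OP - → 10 - 29 = -19. Stack: [-19]
LOAD_FAST b → push 29. Stack: [-19, 29]
BINARY_OP | → -19 | 29 = -3. Stack: [-3]
STORE_FAST q → q=-3. Stack: []
LOAD_FAST q → push -3. Stack: [-3]
RETURN_VALUE → return -3.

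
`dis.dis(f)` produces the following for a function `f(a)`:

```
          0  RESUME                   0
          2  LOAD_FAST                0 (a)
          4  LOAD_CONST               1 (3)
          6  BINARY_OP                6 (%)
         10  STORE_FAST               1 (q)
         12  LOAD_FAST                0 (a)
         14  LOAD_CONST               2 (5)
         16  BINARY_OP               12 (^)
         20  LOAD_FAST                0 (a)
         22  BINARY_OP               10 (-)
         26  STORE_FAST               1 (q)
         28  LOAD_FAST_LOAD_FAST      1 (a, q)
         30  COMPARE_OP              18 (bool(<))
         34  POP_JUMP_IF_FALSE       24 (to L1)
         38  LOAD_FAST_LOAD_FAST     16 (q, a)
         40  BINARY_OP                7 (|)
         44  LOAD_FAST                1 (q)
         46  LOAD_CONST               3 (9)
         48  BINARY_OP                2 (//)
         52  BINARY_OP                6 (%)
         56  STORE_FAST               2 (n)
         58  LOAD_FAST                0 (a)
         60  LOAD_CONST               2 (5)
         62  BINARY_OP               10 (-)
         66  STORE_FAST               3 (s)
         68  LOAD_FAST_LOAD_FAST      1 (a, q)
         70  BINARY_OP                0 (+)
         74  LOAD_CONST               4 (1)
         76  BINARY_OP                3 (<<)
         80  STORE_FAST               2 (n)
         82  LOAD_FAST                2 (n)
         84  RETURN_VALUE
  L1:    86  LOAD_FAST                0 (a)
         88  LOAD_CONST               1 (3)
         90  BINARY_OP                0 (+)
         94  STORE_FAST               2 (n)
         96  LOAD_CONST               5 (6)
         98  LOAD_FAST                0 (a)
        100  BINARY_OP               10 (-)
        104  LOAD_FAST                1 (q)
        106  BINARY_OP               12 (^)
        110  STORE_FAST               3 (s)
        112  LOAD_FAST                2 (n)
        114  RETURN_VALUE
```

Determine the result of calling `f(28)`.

LOAD_FAST a → push 28. Stack: [28]
LOAD_CONST → push 3. Stack: [28, 3]
BINARY_OP % → 28 % 3 = 1. Stack: [1]
STORE_FAST q → q=1. Stack: []
LOAD_FAST a → push 28. Stack: [28]
LOAD_CONST → push 5. Stack: [28, 5]
BINARY_OP ^ → 28 ^ 5 = 25. Stack: [25]
LOAD_FAST a → push 28. Stack: [25, 28]
BINARY_OP - → 25 - 28 = -3. Stack: [-3]
STORE_FAST q → q=-3. Stack: []
LOAD_FAST_LOAD_FAST a,q → push 28,-3. Stack: [28, -3]
COMPARE_OP bool(<) → 28 vs -3 = False. Stack: [False]
POP_JUMP_IF_FALSE → pop False; jump. Stack: []
LOAD_FAST a → push 28. Stack: [28]
LOAD_CONST → push 3. Stack: [28, 3]
BINARY_OP + → 28 + 3 = 31. Stack: [31]
STORE_FAST n → n=31. Stack: []
LOAD_CONST → push 6. Stack: [6]
LOAD_FAST a → push 28. Stack: [6, 28]
BINARY_OP - → 6 - 28 = -22. Stack: [-22]
LOAD_FAST q → push -3. Stack: [-22, -3]
BINARY_OP ^ → -22 ^ -3 = 23. Stack: [23]
STORE_FAST s → s=23. Stack: []
LOAD_FAST n → push 31. Stack: [31]
RETURN_VALUE → return 31.

31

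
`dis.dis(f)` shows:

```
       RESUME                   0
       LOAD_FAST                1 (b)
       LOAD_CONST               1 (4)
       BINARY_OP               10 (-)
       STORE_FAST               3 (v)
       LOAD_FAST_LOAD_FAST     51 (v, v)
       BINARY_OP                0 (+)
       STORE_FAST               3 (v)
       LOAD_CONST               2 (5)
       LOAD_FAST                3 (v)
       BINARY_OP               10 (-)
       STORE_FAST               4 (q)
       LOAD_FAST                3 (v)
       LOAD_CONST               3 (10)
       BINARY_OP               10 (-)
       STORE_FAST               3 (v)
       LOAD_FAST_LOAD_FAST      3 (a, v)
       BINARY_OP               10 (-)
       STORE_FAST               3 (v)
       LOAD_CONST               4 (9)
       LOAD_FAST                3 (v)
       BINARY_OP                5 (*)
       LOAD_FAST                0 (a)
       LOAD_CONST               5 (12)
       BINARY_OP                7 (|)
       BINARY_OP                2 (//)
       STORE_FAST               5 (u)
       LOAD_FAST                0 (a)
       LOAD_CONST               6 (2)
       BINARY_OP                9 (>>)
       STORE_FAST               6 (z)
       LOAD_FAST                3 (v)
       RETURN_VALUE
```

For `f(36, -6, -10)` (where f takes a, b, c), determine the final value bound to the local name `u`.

13

LOAD_FAST b → push -6. Stack: [-6]
LOAD_CONST → push 4. Stack: [-6, 4]
BINARY_OP - → -6 - 4 = -10. Stack: [-10]
STORE_FAST v → v=-10. Stack: []
LOAD_FAST_LOAD_FAST v,v → push -10,-10. Stack: [-10, -10]
BINARY_OP + → -10 + -10 = -20. Stack: [-20]
STORE_FAST v → v=-20. Stack: []
LOAD_CONST → push 5. Stack: [5]
LOAD_FAST v → push -20. Stack: [5, -20]
BINARY_OP - → 5 - -20 = 25. Stack: [25]
STORE_FAST q → q=25. Stack: []
LOAD_FAST v → push -20. Stack: [-20]
LOAD_CONST → push 10. Stack: [-20, 10]
BINARY_OP - → -20 - 10 = -30. Stack: [-30]
STORE_FAST v → v=-30. Stack: []
LOAD_FAST_LOAD_FAST a,v → push 36,-30. Stack: [36, -30]
BINARY_OP - → 36 - -30 = 66. Stack: [66]
STORE_FAST v → v=66. Stack: []
LOAD_CONST → push 9. Stack: [9]
LOAD_FAST v → push 66. Stack: [9, 66]
BINARY_OP * → 9 * 66 = 594. Stack: [594]
LOAD_FAST a → push 36. Stack: [594, 36]
LOAD_CONST → push 12. Stack: [594, 36, 12]
BINARY_OP | → 36 | 12 = 44. Stack: [594, 44]
BINARY_OP // → 594 // 44 = 13. Stack: [13]
STORE_FAST u → u=13. Stack: []
LOAD_FAST a → push 36. Stack: [36]
LOAD_CONST → push 2. Stack: [36, 2]
BINARY_OP >> → 36 >> 2 = 9. Stack: [9]
STORE_FAST z → z=9. Stack: []
LOAD_FAST v → push 66. Stack: [66]
RETURN_VALUE → return 66.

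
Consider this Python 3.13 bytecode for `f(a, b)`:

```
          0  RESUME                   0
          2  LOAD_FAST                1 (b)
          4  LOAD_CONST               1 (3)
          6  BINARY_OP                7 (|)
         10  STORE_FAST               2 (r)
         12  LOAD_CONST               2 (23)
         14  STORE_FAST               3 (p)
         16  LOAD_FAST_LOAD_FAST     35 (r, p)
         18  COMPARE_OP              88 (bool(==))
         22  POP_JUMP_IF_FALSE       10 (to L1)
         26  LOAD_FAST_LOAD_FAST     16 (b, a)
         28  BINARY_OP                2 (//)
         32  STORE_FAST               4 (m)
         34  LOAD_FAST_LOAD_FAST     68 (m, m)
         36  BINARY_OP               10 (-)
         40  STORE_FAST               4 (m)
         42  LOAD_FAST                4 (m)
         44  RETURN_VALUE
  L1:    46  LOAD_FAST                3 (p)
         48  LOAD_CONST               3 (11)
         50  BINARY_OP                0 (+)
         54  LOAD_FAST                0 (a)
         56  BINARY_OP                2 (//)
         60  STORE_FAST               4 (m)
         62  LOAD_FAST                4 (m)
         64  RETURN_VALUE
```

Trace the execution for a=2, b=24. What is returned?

LOAD_FAST b → push 24. Stack: [24]
LOAD_CONST → push 3. Stack: [24, 3]
BINARY_OP | → 24 | 3 = 27. Stack: [27]
STORE_FAST r → r=27. Stack: []
LOAD_CONST → push 23. Stack: [23]
STORE_FAST p → p=23. Stack: []
LOAD_FAST_LOAD_FAST r,p → push 27,23. Stack: [27, 23]
COMPARE_OP bool(==) → 27 vs 23 = False. Stack: [False]
POP_JUMP_IF_FALSE → pop False; jump. Stack: []
LOAD_FAST p → push 23. Stack: [23]
LOAD_CONST → push 11. Stack: [23, 11]
BINARY_OP + → 23 + 11 = 34. Stack: [34]
LOAD_FAST a → push 2. Stack: [34, 2]
BINARY_OP // → 34 // 2 = 17. Stack: [17]
STORE_FAST m → m=17. Stack: []
LOAD_FAST m → push 17. Stack: [17]
RETURN_VALUE → return 17.

17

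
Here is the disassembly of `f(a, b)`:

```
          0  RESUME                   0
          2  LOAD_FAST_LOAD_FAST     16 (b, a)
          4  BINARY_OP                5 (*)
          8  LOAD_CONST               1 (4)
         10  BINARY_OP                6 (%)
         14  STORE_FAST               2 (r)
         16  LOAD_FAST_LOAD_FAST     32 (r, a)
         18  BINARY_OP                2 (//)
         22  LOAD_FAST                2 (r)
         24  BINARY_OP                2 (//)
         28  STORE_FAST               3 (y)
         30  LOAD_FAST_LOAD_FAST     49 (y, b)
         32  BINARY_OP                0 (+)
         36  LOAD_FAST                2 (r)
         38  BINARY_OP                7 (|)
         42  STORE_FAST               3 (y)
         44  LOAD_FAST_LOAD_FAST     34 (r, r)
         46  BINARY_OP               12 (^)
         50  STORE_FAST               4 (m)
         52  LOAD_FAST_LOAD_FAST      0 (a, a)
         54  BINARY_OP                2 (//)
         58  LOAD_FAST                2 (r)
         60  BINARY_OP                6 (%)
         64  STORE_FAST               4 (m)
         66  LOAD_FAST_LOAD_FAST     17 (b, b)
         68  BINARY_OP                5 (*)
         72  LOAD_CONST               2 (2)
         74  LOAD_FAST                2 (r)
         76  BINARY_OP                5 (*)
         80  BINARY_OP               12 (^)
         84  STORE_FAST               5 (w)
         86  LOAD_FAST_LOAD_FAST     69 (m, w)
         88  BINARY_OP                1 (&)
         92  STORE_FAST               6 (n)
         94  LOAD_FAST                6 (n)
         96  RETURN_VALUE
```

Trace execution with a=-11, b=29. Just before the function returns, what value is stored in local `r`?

1

LOAD_FAST_LOAD_FAST b,a → push 29,-11. Stack: [29, -11]
BINARY_OP * → 29 * -11 = -319. Stack: [-319]
LOAD_CONST → push 4. Stack: [-319, 4]
BINARY_OP % → -319 % 4 = 1. Stack: [1]
STORE_FAST r → r=1. Stack: []
LOAD_FAST_LOAD_FAST r,a → push 1,-11. Stack: [1, -11]
BINARY_OP // → 1 // -11 = -1. Stack: [-1]
LOAD_FAST r → push 1. Stack: [-1, 1]
BINARY_OP // → -1 // 1 = -1. Stack: [-1]
STORE_FAST y → y=-1. Stack: []
LOAD_FAST_LOAD_FAST y,b → push -1,29. Stack: [-1, 29]
BINARY_OP + → -1 + 29 = 28. Stack: [28]
LOAD_FAST r → push 1. Stack: [28, 1]
BINARY_OP | → 28 | 1 = 29. Stack: [29]
STORE_FAST y → y=29. Stack: []
LOAD_FAST_LOAD_FAST r,r → push 1,1. Stack: [1, 1]
BINARY_OP ^ → 1 ^ 1 = 0. Stack: [0]
STORE_FAST m → m=0. Stack: []
LOAD_FAST_LOAD_FAST a,a → push -11,-11. Stack: [-11, -11]
BINARY_OP // → -11 // -11 = 1. Stack: [1]
LOAD_FAST r → push 1. Stack: [1, 1]
BINARY_OP % → 1 % 1 = 0. Stack: [0]
STORE_FAST m → m=0. Stack: []
LOAD_FAST_LOAD_FAST b,b → push 29,29. Stack: [29, 29]
BINARY_OP * → 29 * 29 = 841. Stack: [841]
LOAD_CONST → push 2. Stack: [841, 2]
LOAD_FAST r → push 1. Stack: [841, 2, 1]
BINARY_OP * → 2 * 1 = 2. Stack: [841, 2]
BINARY_OP ^ → 841 ^ 2 = 843. Stack: [843]
STORE_FAST w → w=843. Stack: []
LOAD_FAST_LOAD_FAST m,w → push 0,843. Stack: [0, 843]
BINARY_OP & → 0 & 843 = 0. Stack: [0]
STORE_FAST n → n=0. Stack: []
LOAD_FAST n → push 0. Stack: [0]
RETURN_VALUE → return 0.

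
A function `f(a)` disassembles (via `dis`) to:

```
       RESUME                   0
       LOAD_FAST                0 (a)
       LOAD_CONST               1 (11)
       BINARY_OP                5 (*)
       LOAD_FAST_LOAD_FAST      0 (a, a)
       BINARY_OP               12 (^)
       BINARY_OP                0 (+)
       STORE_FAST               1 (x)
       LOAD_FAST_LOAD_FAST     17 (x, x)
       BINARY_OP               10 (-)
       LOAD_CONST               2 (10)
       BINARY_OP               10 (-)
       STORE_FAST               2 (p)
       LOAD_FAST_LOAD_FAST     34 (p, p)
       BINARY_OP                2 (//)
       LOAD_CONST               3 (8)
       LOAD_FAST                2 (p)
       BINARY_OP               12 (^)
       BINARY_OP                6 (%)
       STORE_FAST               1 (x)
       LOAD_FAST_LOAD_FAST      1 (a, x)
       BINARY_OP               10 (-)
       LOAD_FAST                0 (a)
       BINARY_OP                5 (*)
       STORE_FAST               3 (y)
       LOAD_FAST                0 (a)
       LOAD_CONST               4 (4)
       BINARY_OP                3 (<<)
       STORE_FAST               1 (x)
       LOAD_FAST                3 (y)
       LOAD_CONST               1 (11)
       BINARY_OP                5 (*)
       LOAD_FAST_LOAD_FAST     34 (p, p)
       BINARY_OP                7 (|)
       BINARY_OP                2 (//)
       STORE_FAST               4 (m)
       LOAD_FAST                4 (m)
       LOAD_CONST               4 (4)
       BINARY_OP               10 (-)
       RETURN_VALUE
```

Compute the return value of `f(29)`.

LOAD_FAST a → push 29. Stack: [29]
LOAD_CONST → push 11. Stack: [29, 11]
BINARY_OP * → 29 * 11 = 319. Stack: [319]
LOAD_FAST_LOAD_FAST a,a → push 29,29. Stack: [319, 29, 29]
BINARY_OP ^ → 29 ^ 29 = 0. Stack: [319, 0]
BINARY_OP + → 319 + 0 = 319. Stack: [319]
STORE_FAST x → x=319. Stack: []
LOAD_FAST_LOAD_FAST x,x → push 319,319. Stack: [319, 319]
BINARY_OP - → 319 - 319 = 0. Stack: [0]
LOAD_CONST → push 10. Stack: [0, 10]
BINARY_OP - → 0 - 10 = -10. Stack: [-10]
STORE_FAST p → p=-10. Stack: []
LOAD_FAST_LOAD_FAST p,p → push -10,-10. Stack: [-10, -10]
BINARY_OP // → -10 // -10 = 1. Stack: [1]
LOAD_CONST → push 8. Stack: [1, 8]
LOAD_FAST p → push -10. Stack: [1, 8, -10]
BINARY_OP ^ → 8 ^ -10 = -2. Stack: [1, -2]
BINARY_OP % → 1 % -2 = -1. Stack: [-1]
STORE_FAST x → x=-1. Stack: []
LOAD_FAST_LOAD_FAST a,x → push 29,-1. Stack: [29, -1]
BINARY_OP - → 29 - -1 = 30. Stack: [30]
LOAD_FAST a → push 29. Stack: [30, 29]
BINARY_OP * → 30 * 29 = 870. Stack: [870]
STORE_FAST y → y=870. Stack: []
LOAD_FAST a → push 29. Stack: [29]
LOAD_CONST → push 4. Stack: [29, 4]
BINARY_OP << → 29 << 4 = 464. Stack: [464]
STORE_FAST x → x=464. Stack: []
LOAD_FAST y → push 870. Stack: [870]
LOAD_CONST → push 11. Stack: [870, 11]
BINARY_OP * → 870 * 11 = 9570. Stack: [9570]
LOAD_FAST_LOAD_FAST p,p → push -10,-10. Stack: [9570, -10, -10]
BINARY_OP | → -10 | -10 = -10. Stack: [9570, -10]
BINARY_OP // → 9570 // -10 = -957. Stack: [-957]
STORE_FAST m → m=-957. Stack: []
LOAD_FAST m → push -957. Stack: [-957]
LOAD_CONST → push 4. Stack: [-957, 4]
BINARY_OP - → -957 - 4 = -961. Stack: [-961]
RETURN_VALUE → return -961.

-961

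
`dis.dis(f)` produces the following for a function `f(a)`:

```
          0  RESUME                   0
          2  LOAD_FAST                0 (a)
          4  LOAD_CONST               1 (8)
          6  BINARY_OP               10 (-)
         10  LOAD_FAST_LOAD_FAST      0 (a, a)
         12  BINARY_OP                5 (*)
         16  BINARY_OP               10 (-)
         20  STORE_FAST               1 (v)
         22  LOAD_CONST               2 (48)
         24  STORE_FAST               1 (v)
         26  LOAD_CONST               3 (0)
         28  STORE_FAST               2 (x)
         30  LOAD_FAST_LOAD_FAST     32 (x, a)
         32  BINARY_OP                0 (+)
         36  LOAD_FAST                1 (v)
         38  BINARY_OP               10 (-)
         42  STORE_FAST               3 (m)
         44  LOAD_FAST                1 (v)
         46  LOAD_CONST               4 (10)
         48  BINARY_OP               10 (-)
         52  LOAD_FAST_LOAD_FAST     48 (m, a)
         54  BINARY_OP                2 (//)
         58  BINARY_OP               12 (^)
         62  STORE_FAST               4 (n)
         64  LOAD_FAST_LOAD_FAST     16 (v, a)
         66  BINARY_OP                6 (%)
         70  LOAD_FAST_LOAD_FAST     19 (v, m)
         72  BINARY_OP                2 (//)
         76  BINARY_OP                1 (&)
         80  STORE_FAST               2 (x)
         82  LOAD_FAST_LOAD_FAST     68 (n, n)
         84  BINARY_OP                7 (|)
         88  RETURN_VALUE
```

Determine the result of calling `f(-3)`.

LOAD_FAST a → push -3. Stack: [-3]
LOAD_CONST → push 8. Stack: [-3, 8]
BINARY_OP - → -3 - 8 = -11. Stack: [-11]
LOAD_FAST_LOAD_FAST a,a → push -3,-3. Stack: [-11, -3, -3]
BINARY_OP * → -3 * -3 = 9. Stack: [-11, 9]
BINARY_OP - → -11 - 9 = -20. Stack: [-20]
STORE_FAST v → v=-20. Stack: []
LOAD_CONST → push 48. Stack: [48]
STORE_FAST v → v=48. Stack: []
LOAD_CONST → push 0. Stack: [0]
STORE_FAST x → x=0. Stack: []
LOAD_FAST_LOAD_FAST x,a → push 0,-3. Stack: [0, -3]
BINARY_OP + → 0 + -3 = -3. Stack: [-3]
LOAD_FAST v → push 48. Stack: [-3, 48]
BINARY_OP - → -3 - 48 = -51. Stack: [-51]
STORE_FAST m → m=-51. Stack: []
LOAD_FAST v → push 48. Stack: [48]
LOAD_CONST → push 10. Stack: [48, 10]
BINARY_OP - → 48 - 10 = 38. Stack: [38]
LOAD_FAST_LOAD_FAST m,a → push -51,-3. Stack: [38, -51, -3]
BINARY_OP // → -51 // -3 = 17. Stack: [38, 17]
BINARY_OP ^ → 38 ^ 17 = 55. Stack: [55]
STORE_FAST n → n=55. Stack: []
LOAD_FAST_LOAD_FAST v,a → push 48,-3. Stack: [48, -3]
BINARY_OP % → 48 % -3 = 0. Stack: [0]
LOAD_FAST_LOAD_FAST v,m → push 48,-51. Stack: [0, 48, -51]
BINARY_OP // → 48 // -51 = -1. Stack: [0, -1]
BINARY_OP & → 0 & -1 = 0. Stack: [0]
STORE_FAST x → x=0. Stack: []
LOAD_FAST_LOAD_FAST n,n → push 55,55. Stack: [55, 55]
BINARY_OP | → 55 | 55 = 55. Stack: [55]
RETURN_VALUE → return 55.

55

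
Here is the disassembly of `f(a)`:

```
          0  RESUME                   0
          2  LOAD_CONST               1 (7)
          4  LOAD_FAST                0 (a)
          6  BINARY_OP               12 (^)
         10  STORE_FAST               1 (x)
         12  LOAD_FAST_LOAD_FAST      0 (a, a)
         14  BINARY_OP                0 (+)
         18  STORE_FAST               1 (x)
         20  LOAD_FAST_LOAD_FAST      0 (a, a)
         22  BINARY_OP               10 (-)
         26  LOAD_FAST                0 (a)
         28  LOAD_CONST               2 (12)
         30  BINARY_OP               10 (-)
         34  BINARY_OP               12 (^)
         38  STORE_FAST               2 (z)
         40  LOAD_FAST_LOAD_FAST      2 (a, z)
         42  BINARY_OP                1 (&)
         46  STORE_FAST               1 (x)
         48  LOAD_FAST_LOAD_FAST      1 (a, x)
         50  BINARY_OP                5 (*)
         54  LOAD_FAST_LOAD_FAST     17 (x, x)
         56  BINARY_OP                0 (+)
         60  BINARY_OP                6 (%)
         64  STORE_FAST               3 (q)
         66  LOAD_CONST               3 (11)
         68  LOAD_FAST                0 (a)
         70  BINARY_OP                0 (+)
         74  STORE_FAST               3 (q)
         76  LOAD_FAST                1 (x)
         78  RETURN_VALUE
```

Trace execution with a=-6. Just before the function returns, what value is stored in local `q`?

LOAD_CONST → push 7. Stack: [7]
LOAD_FAST a → push -6. Stack: [7, -6]
BINARY_OP ^ → 7 ^ -6 = -3. Stack: [-3]
STORE_FAST x → x=-3. Stack: []
LOAD_FAST_LOAD_FAST a,a → push -6,-6. Stack: [-6, -6]
BINARY_OP + → -6 + -6 = -12. Stack: [-12]
STORE_FAST x → x=-12. Stack: []
LOAD_FAST_LOAD_FAST a,a → push -6,-6. Stack: [-6, -6]
BINARY_OP - → -6 - -6 = 0. Stack: [0]
LOAD_FAST a → push -6. Stack: [0, -6]
LOAD_CONST → push 12. Stack: [0, -6, 12]
BINARY_OP - → -6 - 12 = -18. Stack: [0, -18]
BINARY_OP ^ → 0 ^ -18 = -18. Stack: [-18]
STORE_FAST z → z=-18. Stack: []
LOAD_FAST_LOAD_FAST a,z → push -6,-18. Stack: [-6, -18]
BINARY_OP & → -6 & -18 = -22. Stack: [-22]
STORE_FAST x → x=-22. Stack: []
LOAD_FAST_LOAD_FAST a,x → push -6,-22. Stack: [-6, -22]
BINARY_OP * → -6 * -22 = 132. Stack: [132]
LOAD_FAST_LOAD_FAST x,x → push -22,-22. Stack: [132, -22, -22]
BINARY_OP + → -22 + -22 = -44. Stack: [132, -44]
BINARY_OP % → 132 % -44 = 0. Stack: [0]
STORE_FAST q → q=0. Stack: []
LOAD_CONST → push 11. Stack: [11]
LOAD_FAST a → push -6. Stack: [11, -6]
BINARY_OP + → 11 + -6 = 5. Stack: [5]
STORE_FAST q → q=5. Stack: []
LOAD_FAST x → push -22. Stack: [-22]
RETURN_VALUE → return -22.

5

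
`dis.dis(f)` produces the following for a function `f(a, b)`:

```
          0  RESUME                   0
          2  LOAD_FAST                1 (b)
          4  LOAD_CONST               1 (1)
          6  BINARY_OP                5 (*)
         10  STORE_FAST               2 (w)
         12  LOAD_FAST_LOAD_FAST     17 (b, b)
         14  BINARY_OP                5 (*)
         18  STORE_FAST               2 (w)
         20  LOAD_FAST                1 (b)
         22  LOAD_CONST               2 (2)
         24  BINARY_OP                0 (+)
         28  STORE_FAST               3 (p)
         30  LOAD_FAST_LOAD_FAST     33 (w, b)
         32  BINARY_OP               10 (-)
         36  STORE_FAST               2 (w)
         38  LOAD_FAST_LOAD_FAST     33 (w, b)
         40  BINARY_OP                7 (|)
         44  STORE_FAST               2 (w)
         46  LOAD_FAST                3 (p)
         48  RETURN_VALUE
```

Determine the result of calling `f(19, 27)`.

29

LOAD_FAST b → push 27. Stack: [27]
LOAD_CONST → push 1. Stack: [27, 1]
BINARY_OP * → 27 * 1 = 27. Stack: [27]
STORE_FAST w → w=27. Stack: []
LOAD_FAST_LOAD_FAST b,b → push 27,27. Stack: [27, 27]
BINARY_OP * → 27 * 27 = 729. Stack: [729]
STORE_FAST w → w=729. Stack: []
LOAD_FAST b → push 27. Stack: [27]
LOAD_CONST → push 2. Stack: [27, 2]
BINARY_OP + → 27 + 2 = 29. Stack: [29]
STORE_FAST p → p=29. Stack: []
LOAD_FAST_LOAD_FAST w,b → push 729,27. Stack: [729, 27]
BINARY_OP - → 729 - 27 = 702. Stack: [702]
STORE_FAST w → w=702. Stack: []
LOAD_FAST_LOAD_FAST w,b → push 702,27. Stack: [702, 27]
BINARY_OP | → 702 | 27 = 703. Stack: [703]
STORE_FAST w → w=703. Stack: []
LOAD_FAST p → push 29. Stack: [29]
RETURN_VALUE → return 29.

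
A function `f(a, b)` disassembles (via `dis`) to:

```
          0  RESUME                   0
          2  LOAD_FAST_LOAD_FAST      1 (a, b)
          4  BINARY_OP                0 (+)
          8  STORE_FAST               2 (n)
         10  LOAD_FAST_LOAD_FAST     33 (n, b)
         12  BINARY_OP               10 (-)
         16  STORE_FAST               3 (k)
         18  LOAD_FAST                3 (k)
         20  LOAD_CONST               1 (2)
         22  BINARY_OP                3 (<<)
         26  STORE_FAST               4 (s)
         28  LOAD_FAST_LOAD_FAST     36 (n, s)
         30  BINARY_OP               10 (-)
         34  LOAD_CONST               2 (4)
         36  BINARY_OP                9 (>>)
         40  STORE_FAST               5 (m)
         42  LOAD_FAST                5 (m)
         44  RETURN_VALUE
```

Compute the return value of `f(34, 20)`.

-6

LOAD_FAST_LOAD_FAST a,b → push 34,20. Stack: [34, 20]
BINARY_OP + → 34 + 20 = 54. Stack: [54]
STORE_FAST n → n=54. Stack: []
LOAD_FAST_LOAD_FAST n,b → push 54,20. Stack: [54, 20]
BINARY_OP - → 54 - 20 = 34. Stack: [34]
STORE_FAST k → k=34. Stack: []
LOAD_FAST k → push 34. Stack: [34]
LOAD_CONST → push 2. Stack: [34, 2]
BINARY_OP << → 34 << 2 = 136. Stack: [136]
STORE_FAST s → s=136. Stack: []
LOAD_FAST_LOAD_FAST n,s → push 54,136. Stack: [54, 136]
BINARY_OP - → 54 - 136 = -82. Stack: [-82]
LOAD_CONST → push 4. Stack: [-82, 4]
BINARY_OP >> → -82 >> 4 = -6. Stack: [-6]
STORE_FAST m → m=-6. Stack: []
LOAD_FAST m → push -6. Stack: [-6]
RETURN_VALUE → return -6.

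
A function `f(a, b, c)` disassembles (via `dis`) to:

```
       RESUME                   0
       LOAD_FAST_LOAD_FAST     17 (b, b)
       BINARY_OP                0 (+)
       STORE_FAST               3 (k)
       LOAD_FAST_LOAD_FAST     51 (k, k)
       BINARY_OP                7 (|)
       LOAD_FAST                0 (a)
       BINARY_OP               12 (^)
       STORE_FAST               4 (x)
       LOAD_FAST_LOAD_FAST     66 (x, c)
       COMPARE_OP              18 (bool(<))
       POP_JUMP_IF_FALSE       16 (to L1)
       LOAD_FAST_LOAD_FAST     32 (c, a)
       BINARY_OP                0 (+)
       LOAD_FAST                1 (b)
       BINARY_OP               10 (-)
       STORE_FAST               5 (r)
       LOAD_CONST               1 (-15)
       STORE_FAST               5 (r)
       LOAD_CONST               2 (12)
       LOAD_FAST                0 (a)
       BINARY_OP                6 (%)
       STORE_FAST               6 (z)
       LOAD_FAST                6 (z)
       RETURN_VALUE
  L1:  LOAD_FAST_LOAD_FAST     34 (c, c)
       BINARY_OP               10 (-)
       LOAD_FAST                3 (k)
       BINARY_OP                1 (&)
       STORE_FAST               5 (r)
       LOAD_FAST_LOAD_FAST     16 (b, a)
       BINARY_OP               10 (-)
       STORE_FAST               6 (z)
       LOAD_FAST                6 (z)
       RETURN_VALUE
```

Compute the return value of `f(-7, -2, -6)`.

5

LOAD_FAST_LOAD_FAST b,b → push -2,-2. Stack: [-2, -2]
BINARY_OP + → -2 + -2 = -4. Stack: [-4]
STORE_FAST k → k=-4. Stack: []
LOAD_FAST_LOAD_FAST k,k → push -4,-4. Stack: [-4, -4]
BINARY_OP | → -4 | -4 = -4. Stack: [-4]
LOAD_FAST a → push -7. Stack: [-4, -7]
BINARY_OP ^ → -4 ^ -7 = 5. Stack: [5]
STORE_FAST x → x=5. Stack: []
LOAD_FAST_LOAD_FAST x,c → push 5,-6. Stack: [5, -6]
COMPARE_OP bool(<) → 5 vs -6 = False. Stack: [False]
POP_JUMP_IF_FALSE → pop False; jump. Stack: []
LOAD_FAST_LOAD_FAST c,c → push -6,-6. Stack: [-6, -6]
BINARY_OP - → -6 - -6 = 0. Stack: [0]
LOAD_FAST k → push -4. Stack: [0, -4]
BINARY_OP & → 0 & -4 = 0. Stack: [0]
STORE_FAST r → r=0. Stack: []
LOAD_FAST_LOAD_FAST b,a → push -2,-7. Stack: [-2, -7]
BINARY_OP - → -2 - -7 = 5. Stack: [5]
STORE_FAST z → z=5. Stack: []
LOAD_FAST z → push 5. Stack: [5]
RETURN_VALUE → return 5.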